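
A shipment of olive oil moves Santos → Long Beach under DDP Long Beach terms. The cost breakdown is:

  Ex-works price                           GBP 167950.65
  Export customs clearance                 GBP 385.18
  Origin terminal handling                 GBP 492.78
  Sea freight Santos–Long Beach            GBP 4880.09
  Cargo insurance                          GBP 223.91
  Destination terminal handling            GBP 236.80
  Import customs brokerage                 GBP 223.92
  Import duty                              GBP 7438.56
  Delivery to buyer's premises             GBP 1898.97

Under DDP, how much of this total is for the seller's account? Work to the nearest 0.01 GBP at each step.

DDP: the seller bears all costs including import duty.
Seller's account: goods 167950.65 + export clearance 385.18 + origin terminal 492.78 + freight 4880.09 + insurance 223.91 + destination terminal 236.80 + brokerage 223.92 + duty 7438.56 + delivery 1898.97 = 183730.86
Buyer's account: 0.00

Seller's account: GBP 183730.86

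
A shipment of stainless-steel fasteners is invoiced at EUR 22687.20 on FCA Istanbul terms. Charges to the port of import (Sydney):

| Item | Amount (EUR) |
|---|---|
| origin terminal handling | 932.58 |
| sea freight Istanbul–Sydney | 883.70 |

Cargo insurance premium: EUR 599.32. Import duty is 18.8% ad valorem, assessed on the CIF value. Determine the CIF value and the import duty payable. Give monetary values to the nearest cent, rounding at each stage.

CIF = FCA price + pre-shipment costs + freight + insurance
CIF = 22687.20 + 932.58 + 883.70 + 599.32 = 25102.80
Import duty = 25102.80 × 18.8% = 4719.33

CIF value: EUR 25102.80; import duty: EUR 4719.33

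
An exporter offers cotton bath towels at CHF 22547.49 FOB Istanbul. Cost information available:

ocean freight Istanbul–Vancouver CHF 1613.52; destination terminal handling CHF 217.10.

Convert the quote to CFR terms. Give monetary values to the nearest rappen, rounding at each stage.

CFR price: CHF 24161.01

Not relevant to the conversion: destination terminal — on the buyer under both terms; not part of either seller's price.
From FOB to CFR, the seller additionally bears: freight.
CFR price = 22547.49 + 1613.52 = 24161.01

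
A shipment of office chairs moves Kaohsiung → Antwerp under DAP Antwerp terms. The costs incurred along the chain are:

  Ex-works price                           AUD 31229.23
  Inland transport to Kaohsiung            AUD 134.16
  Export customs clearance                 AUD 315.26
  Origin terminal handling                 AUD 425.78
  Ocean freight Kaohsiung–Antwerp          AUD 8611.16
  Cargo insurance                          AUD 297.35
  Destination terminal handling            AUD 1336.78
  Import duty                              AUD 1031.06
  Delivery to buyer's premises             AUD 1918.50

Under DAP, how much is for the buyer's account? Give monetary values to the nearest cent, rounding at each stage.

DAP: the seller bears all costs to the named destination except import duty and clearance.
Seller's account: goods 31229.23 + inland to port 134.16 + export clearance 315.26 + origin terminal 425.78 + freight 8611.16 + insurance 297.35 + destination terminal 1336.78 + delivery 1918.50 = 44268.22
Buyer's account: duty 1031.06 = 1031.06

Buyer's account: AUD 1031.06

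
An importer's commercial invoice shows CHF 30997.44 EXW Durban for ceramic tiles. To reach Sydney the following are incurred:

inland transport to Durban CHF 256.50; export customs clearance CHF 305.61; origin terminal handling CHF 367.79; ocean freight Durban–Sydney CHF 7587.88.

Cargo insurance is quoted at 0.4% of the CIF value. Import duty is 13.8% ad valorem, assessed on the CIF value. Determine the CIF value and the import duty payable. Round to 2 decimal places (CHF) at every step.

CIF value: CHF 39673.92; import duty: CHF 5475.00

Let C be the CIF value. C = EXW price + pre-shipment costs + freight + 0.4% × C
C − 0.4% × C = 30997.44 + 256.50 + 305.61 + 367.79 + 7587.88
0.996 × C = 39515.22
C = 39515.22 / 0.996 = 39673.92
Insurance premium = 0.4% × 39673.92 = 158.70
Import duty = 39673.92 × 13.8% = 5475.00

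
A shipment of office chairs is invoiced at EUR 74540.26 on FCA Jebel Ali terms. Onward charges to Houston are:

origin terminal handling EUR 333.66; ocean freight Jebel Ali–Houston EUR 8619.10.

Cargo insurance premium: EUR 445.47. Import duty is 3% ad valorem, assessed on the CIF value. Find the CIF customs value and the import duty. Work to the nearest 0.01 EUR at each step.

CIF = FCA price + pre-shipment costs + freight + insurance
CIF = 74540.26 + 333.66 + 8619.10 + 445.47 = 83938.49
Import duty = 83938.49 × 3% = 2518.15

CIF value: EUR 83938.49; import duty: EUR 2518.15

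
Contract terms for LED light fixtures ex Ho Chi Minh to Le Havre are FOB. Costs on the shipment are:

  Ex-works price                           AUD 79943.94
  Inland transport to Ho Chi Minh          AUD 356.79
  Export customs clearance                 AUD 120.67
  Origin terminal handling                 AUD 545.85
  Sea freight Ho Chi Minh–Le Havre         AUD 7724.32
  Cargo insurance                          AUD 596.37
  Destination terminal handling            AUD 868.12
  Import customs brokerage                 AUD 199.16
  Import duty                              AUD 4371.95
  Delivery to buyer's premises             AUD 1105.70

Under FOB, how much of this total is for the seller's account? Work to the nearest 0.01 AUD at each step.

Seller's account: AUD 80967.25

FOB: the seller bears costs until goods are on board at the origin port; the buyer bears freight, insurance and all costs thereafter.
Seller's account: goods 79943.94 + inland to port 356.79 + export clearance 120.67 + origin terminal 545.85 = 80967.25
Buyer's account: freight 7724.32 + insurance 596.37 + destination terminal 868.12 + brokerage 199.16 + duty 4371.95 + delivery 1105.70 = 14865.62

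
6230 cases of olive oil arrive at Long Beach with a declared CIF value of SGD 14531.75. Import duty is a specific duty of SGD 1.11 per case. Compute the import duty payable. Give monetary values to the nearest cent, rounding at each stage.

Import duty = 6230 × 1.11 = 6915.30

Import duty: SGD 6915.30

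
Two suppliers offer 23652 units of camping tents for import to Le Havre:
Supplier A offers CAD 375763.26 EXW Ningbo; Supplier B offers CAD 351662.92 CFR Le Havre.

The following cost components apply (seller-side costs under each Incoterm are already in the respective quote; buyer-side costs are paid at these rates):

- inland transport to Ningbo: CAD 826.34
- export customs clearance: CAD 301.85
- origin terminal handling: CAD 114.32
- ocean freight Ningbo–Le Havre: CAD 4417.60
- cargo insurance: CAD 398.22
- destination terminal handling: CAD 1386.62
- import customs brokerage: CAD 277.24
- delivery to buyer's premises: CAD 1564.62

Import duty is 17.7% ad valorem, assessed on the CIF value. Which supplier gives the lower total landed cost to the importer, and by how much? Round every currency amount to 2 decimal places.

Supplier B is cheaper by CAD 35028.05

Supplier A (EXW):
CIF value = EXW price + inland to port + export clearance + origin terminal + freight + insurance = 375763.26 + 826.34 + 301.85 + 114.32 + 4417.60 + 398.22 = 381821.59
Import duty = 381821.59 × 17.7% = 67582.42
Buyer bears (A): 826.34 + 301.85 + 114.32 + 4417.60 + 398.22 + 1386.62 + 277.24 + 1564.62 = 9286.81
Landed cost (A) = invoice 375763.26 + 9286.81 + duty 67582.42 = 452632.49
Supplier B (CFR):
CIF value = CFR price + insurance = 351662.92 + 398.22 = 352061.14
Import duty = 352061.14 × 17.7% = 62314.82
Buyer bears (B): 398.22 + 1386.62 + 277.24 + 1564.62 = 3626.70
Landed cost (B) = invoice 351662.92 + 3626.70 + duty 62314.82 = 417604.44
Difference = |452632.49 − 417604.44| = 35028.05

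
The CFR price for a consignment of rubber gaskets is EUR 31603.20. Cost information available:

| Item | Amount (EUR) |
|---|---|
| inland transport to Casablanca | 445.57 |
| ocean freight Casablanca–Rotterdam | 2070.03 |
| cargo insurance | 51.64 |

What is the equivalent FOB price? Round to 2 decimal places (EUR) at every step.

Not relevant to the conversion: inland to port — on the seller under both CFR and FOB; already in the CFR price and stays in the FOB price. insurance — on the buyer under both terms; not part of either seller's price.
From CFR to FOB, the seller no longer bears: freight.
FOB price = 31603.20 − 2070.03 = 29533.17

FOB price: EUR 29533.17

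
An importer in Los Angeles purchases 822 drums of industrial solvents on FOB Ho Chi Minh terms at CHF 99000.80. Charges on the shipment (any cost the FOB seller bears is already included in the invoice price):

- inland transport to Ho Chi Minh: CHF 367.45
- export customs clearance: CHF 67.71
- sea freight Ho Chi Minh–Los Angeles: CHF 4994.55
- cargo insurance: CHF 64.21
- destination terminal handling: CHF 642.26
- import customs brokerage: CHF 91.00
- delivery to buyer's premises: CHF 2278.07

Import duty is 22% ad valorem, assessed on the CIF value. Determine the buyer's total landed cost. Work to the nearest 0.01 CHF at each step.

FOB: the seller bears costs until goods are on board at the origin port; the buyer bears freight, insurance and all costs thereafter.
Already in the invoice (seller's account under FOB): inland to port, export clearance — exclude.
CIF value = FOB price + freight + insurance = 99000.80 + 4994.55 + 64.21 = 104059.56
Import duty = 104059.56 × 22% = 22893.10
Buyer bears: freight 4994.55 + insurance 64.21 + destination terminal 642.26 + brokerage 91.00 + delivery 2278.07 + duty 22893.10 = 30963.19
Landed cost = invoice 99000.80 + 30963.19 = 129963.99

Total landed cost: CHF 129963.99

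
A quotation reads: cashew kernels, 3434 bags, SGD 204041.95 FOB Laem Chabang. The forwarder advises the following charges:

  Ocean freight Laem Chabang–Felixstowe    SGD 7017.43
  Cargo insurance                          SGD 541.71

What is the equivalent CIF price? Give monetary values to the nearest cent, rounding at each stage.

From FOB to CIF, the seller additionally bears: freight, insurance.
CIF price = 204041.95 + 7017.43 + 541.71 = 211601.09

CIF price: SGD 211601.09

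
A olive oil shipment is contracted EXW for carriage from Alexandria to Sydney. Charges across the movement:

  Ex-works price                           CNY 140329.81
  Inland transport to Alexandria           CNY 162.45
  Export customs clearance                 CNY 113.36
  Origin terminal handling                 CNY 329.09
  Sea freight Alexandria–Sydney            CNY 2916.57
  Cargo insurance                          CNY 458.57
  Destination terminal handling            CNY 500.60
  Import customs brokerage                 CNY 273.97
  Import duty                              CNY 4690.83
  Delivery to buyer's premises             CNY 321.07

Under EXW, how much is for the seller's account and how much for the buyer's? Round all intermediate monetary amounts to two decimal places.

EXW: the seller makes goods available at their premises; the buyer bears all onward costs.
Seller's account: goods 140329.81 = 140329.81
Buyer's account: inland to port 162.45 + export clearance 113.36 + origin terminal 329.09 + freight 2916.57 + insurance 458.57 + destination terminal 500.60 + brokerage 273.97 + duty 4690.83 + delivery 321.07 = 9766.51

Seller: CNY 140329.81; buyer: CNY 9766.51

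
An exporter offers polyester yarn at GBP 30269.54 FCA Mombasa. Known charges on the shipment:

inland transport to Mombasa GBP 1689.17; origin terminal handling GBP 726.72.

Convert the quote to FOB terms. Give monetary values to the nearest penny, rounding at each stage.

Not relevant to the conversion: inland to port — on the seller under both FCA and FOB; already in the FCA price and stays in the FOB price.
From FCA to FOB, the seller additionally bears: origin terminal.
FOB price = 30269.54 + 726.72 = 30996.26

FOB price: GBP 30996.26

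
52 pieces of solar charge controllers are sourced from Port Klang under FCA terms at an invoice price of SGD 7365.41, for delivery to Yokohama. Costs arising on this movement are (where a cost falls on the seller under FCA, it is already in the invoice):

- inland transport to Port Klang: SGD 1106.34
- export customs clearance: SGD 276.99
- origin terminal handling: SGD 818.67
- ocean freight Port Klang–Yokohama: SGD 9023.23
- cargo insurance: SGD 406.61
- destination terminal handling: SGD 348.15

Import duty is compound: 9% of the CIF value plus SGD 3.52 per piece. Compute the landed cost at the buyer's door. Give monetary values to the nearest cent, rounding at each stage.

FCA: the seller delivers export-cleared goods to the carrier; the buyer bears costs from that point.
Already in the invoice (seller's account under FCA): inland to port, export clearance — exclude.
CIF value = FCA price + origin terminal + freight + insurance = 7365.41 + 818.67 + 9023.23 + 406.61 = 17613.92
Ad valorem component: 17613.92 × 9% = 1585.25
Specific component: 52 × 3.52 = 183.04
Import duty = 1585.25 + 183.04 = 1768.29
Buyer bears: origin terminal 818.67 + freight 9023.23 + insurance 406.61 + destination terminal 348.15 + duty 1768.29 = 12364.95
Landed cost = invoice 7365.41 + 12364.95 = 19730.36

Total landed cost: SGD 19730.36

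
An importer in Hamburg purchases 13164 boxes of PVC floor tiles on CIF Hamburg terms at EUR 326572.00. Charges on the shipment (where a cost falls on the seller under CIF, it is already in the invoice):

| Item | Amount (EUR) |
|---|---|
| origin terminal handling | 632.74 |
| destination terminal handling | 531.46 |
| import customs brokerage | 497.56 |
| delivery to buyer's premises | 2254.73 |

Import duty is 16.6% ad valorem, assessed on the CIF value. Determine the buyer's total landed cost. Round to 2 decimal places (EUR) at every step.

CIF: the seller pays costs through ocean freight and marine insurance to the destination port.
Already in the invoice (seller's account under CIF): origin terminal — exclude.
The CIF price already equals the CIF value: 326572.00
Import duty = 326572.00 × 16.6% = 54210.95
Buyer bears: destination terminal 531.46 + brokerage 497.56 + delivery 2254.73 + duty 54210.95 = 57494.70
Landed cost = invoice 326572.00 + 57494.70 = 384066.70

Total landed cost: EUR 384066.70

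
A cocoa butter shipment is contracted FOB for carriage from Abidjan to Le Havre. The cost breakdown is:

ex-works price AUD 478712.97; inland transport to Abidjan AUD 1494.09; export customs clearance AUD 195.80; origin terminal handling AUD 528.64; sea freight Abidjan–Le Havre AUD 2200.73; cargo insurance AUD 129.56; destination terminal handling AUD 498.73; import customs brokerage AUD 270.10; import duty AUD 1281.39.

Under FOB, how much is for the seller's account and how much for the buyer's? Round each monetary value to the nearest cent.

FOB: the seller bears costs until goods are on board at the origin port; the buyer bears freight, insurance and all costs thereafter.
Seller's account: goods 478712.97 + inland to port 1494.09 + export clearance 195.80 + origin terminal 528.64 = 480931.50
Buyer's account: freight 2200.73 + insurance 129.56 + destination terminal 498.73 + brokerage 270.10 + duty 1281.39 = 4380.51

Seller: AUD 480931.50; buyer: AUD 4380.51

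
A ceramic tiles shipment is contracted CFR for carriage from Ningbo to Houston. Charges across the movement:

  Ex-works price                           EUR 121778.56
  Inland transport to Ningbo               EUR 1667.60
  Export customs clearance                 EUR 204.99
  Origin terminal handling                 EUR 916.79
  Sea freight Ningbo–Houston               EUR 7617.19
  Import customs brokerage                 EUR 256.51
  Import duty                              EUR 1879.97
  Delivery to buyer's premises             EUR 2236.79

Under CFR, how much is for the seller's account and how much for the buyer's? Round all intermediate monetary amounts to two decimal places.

CFR: the seller pays costs through ocean freight to the destination port, but not insurance.
Seller's account: goods 121778.56 + inland to port 1667.60 + export clearance 204.99 + origin terminal 916.79 + freight 7617.19 = 132185.13
Buyer's account: brokerage 256.51 + duty 1879.97 + delivery 2236.79 = 4373.27

Seller: EUR 132185.13; buyer: EUR 4373.27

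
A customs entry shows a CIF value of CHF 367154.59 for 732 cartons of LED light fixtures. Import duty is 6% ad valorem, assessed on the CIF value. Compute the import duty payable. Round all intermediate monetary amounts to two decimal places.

Import duty = 367154.59 × 6% = 22029.28

Import duty: CHF 22029.28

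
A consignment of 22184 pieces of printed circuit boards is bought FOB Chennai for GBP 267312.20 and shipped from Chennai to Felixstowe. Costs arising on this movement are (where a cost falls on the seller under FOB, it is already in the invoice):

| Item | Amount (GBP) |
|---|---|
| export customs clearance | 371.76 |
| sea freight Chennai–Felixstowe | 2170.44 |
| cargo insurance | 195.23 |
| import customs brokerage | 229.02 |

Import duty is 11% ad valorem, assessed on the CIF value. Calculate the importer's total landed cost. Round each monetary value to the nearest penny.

Total landed cost: GBP 299571.46

FOB: the seller bears costs until goods are on board at the origin port; the buyer bears freight, insurance and all costs thereafter.
Already in the invoice (seller's account under FOB): export clearance — exclude.
CIF value = FOB price + freight + insurance = 267312.20 + 2170.44 + 195.23 = 269677.87
Import duty = 269677.87 × 11% = 29664.57
Buyer bears: freight 2170.44 + insurance 195.23 + brokerage 229.02 + duty 29664.57 = 32259.26
Landed cost = invoice 267312.20 + 32259.26 = 299571.46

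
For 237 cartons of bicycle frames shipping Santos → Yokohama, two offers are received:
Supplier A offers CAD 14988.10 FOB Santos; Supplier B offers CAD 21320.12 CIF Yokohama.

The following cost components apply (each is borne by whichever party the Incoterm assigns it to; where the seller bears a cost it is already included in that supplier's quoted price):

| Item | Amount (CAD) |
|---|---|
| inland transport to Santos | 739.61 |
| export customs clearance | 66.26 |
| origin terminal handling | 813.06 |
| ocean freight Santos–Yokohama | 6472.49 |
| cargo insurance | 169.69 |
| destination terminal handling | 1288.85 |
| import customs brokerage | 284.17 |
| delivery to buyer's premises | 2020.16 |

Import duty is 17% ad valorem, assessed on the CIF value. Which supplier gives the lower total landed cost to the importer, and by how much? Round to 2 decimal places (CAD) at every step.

Supplier A (FOB):
CIF value = FOB price + freight + insurance = 14988.10 + 6472.49 + 169.69 = 21630.28
Import duty = 21630.28 × 17% = 3677.15
Buyer bears (A): 6472.49 + 169.69 + 1288.85 + 284.17 + 2020.16 = 10235.36
Landed cost (A) = invoice 14988.10 + 10235.36 + duty 3677.15 = 28900.61
Supplier B (CIF):
The CIF price already equals the CIF value: 21320.12
Import duty = 21320.12 × 17% = 3624.42
Buyer bears (B): 1288.85 + 284.17 + 2020.16 = 3593.18
Landed cost (B) = invoice 21320.12 + 3593.18 + duty 3624.42 = 28537.72
Difference = |28900.61 − 28537.72| = 362.89

Supplier B is cheaper by CAD 362.89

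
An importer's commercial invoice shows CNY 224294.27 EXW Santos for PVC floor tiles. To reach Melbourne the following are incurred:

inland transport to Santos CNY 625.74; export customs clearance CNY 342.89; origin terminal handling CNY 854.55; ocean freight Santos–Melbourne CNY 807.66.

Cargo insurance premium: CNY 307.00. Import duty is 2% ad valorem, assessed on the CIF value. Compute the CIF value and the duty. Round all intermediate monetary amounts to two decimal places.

CIF value: CNY 227232.11; import duty: CNY 4544.64

CIF = EXW price + pre-shipment costs + freight + insurance
CIF = 224294.27 + 625.74 + 342.89 + 854.55 + 807.66 + 307.00 = 227232.11
Import duty = 227232.11 × 2% = 4544.64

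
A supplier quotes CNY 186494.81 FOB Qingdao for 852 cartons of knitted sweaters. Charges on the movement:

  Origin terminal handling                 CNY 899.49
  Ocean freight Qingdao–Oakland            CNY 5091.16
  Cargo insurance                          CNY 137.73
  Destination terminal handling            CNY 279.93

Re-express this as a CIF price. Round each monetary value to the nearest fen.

Not relevant to the conversion: origin terminal — on the seller under both FOB and CIF; already in the FOB price and stays in the CIF price. destination terminal — on the buyer under both terms; not part of either seller's price.
From FOB to CIF, the seller additionally bears: freight, insurance.
CIF price = 186494.81 + 5091.16 + 137.73 = 191723.70

CIF price: CNY 191723.70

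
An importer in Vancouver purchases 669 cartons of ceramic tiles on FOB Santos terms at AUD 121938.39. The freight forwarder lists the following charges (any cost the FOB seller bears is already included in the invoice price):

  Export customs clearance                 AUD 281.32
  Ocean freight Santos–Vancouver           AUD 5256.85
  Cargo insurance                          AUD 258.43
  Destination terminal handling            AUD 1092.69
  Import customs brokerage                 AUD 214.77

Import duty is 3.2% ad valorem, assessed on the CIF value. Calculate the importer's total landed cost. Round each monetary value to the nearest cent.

Total landed cost: AUD 132839.65

FOB: the seller bears costs until goods are on board at the origin port; the buyer bears freight, insurance and all costs thereafter.
Already in the invoice (seller's account under FOB): export clearance — exclude.
CIF value = FOB price + freight + insurance = 121938.39 + 5256.85 + 258.43 = 127453.67
Import duty = 127453.67 × 3.2% = 4078.52
Buyer bears: freight 5256.85 + insurance 258.43 + destination terminal 1092.69 + brokerage 214.77 + duty 4078.52 = 10901.26
Landed cost = invoice 121938.39 + 10901.26 = 132839.65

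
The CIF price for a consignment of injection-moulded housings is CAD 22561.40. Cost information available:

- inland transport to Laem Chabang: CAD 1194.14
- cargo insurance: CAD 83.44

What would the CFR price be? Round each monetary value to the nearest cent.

CFR price: CAD 22477.96

Not relevant to the conversion: inland to port — on the seller under both CIF and CFR; already in the CIF price and stays in the CFR price.
From CIF to CFR, the seller no longer bears: insurance.
CFR price = 22561.40 − 83.44 = 22477.96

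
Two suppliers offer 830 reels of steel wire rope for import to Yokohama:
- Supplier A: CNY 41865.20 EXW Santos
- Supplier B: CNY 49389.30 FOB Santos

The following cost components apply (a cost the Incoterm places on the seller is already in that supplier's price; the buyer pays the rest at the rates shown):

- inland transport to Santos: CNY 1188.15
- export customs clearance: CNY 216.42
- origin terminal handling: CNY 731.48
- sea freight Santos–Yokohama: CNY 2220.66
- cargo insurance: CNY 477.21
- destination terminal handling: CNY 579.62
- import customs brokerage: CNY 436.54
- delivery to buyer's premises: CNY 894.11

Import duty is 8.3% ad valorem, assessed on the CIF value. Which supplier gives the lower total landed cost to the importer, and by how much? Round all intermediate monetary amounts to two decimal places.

Supplier A is cheaper by CNY 5835.26

Supplier A (EXW):
CIF value = EXW price + inland to port + export clearance + origin terminal + freight + insurance = 41865.20 + 1188.15 + 216.42 + 731.48 + 2220.66 + 477.21 = 46699.12
Import duty = 46699.12 × 8.3% = 3876.03
Buyer bears (A): 1188.15 + 216.42 + 731.48 + 2220.66 + 477.21 + 579.62 + 436.54 + 894.11 = 6744.19
Landed cost (A) = invoice 41865.20 + 6744.19 + duty 3876.03 = 52485.42
Supplier B (FOB):
CIF value = FOB price + freight + insurance = 49389.30 + 2220.66 + 477.21 = 52087.17
Import duty = 52087.17 × 8.3% = 4323.24
Buyer bears (B): 2220.66 + 477.21 + 579.62 + 436.54 + 894.11 = 4608.14
Landed cost (B) = invoice 49389.30 + 4608.14 + duty 4323.24 = 58320.68
Difference = |52485.42 − 58320.68| = 5835.26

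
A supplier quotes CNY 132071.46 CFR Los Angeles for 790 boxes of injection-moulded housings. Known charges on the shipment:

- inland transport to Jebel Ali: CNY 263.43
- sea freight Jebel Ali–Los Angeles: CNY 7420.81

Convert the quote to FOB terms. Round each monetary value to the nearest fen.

Not relevant to the conversion: inland to port — on the seller under both CFR and FOB; already in the CFR price and stays in the FOB price.
From CFR to FOB, the seller no longer bears: freight.
FOB price = 132071.46 − 7420.81 = 124650.65

FOB price: CNY 124650.65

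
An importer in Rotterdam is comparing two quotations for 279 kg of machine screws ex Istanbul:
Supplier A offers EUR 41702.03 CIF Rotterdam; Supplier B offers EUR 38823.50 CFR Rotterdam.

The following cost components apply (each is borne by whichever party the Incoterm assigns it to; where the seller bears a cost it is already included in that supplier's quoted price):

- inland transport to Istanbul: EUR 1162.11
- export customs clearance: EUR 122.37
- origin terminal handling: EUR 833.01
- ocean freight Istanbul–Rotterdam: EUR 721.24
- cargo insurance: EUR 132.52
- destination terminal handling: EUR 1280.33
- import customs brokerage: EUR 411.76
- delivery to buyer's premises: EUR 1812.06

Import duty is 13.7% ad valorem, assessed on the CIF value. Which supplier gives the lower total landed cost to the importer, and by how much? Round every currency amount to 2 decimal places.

Supplier A (CIF):
The CIF price already equals the CIF value: 41702.03
Import duty = 41702.03 × 13.7% = 5713.18
Buyer bears (A): 1280.33 + 411.76 + 1812.06 = 3504.15
Landed cost (A) = invoice 41702.03 + 3504.15 + duty 5713.18 = 50919.36
Supplier B (CFR):
CIF value = CFR price + insurance = 38823.50 + 132.52 = 38956.02
Import duty = 38956.02 × 13.7% = 5336.97
Buyer bears (B): 132.52 + 1280.33 + 411.76 + 1812.06 = 3636.67
Landed cost (B) = invoice 38823.50 + 3636.67 + duty 5336.97 = 47797.14
Difference = |50919.36 − 47797.14| = 3122.22

Supplier B is cheaper by EUR 3122.22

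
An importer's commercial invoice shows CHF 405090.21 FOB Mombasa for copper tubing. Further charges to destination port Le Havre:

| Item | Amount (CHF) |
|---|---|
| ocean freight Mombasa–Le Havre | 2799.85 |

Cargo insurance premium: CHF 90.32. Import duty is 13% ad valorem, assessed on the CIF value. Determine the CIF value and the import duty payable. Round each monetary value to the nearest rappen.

CIF = FOB price + freight + insurance
CIF = 405090.21 + 2799.85 + 90.32 = 407980.38
Import duty = 407980.38 × 13% = 53037.45

CIF value: CHF 407980.38; import duty: CHF 53037.45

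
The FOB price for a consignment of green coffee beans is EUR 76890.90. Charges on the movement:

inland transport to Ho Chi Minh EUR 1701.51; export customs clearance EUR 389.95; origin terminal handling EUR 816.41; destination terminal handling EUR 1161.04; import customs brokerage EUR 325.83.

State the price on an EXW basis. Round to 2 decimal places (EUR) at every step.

EXW price: EUR 73983.03

Not relevant to the conversion: destination terminal, brokerage — on the buyer under both terms; not part of either seller's price.
From FOB to EXW, the seller no longer bears: inland to port, export clearance, origin terminal.
EXW price = 76890.90 − 1701.51 − 389.95 − 816.41 = 73983.03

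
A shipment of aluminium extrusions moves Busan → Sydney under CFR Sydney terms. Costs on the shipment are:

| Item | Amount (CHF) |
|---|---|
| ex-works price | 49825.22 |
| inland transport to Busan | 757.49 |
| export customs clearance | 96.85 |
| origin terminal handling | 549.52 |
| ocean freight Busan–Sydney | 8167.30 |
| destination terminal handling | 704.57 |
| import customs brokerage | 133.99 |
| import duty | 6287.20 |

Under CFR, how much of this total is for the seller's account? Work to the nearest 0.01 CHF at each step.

CFR: the seller pays costs through ocean freight to the destination port, but not insurance.
Seller's account: goods 49825.22 + inland to port 757.49 + export clearance 96.85 + origin terminal 549.52 + freight 8167.30 = 59396.38
Buyer's account: destination terminal 704.57 + brokerage 133.99 + duty 6287.20 = 7125.76

Seller's account: CHF 59396.38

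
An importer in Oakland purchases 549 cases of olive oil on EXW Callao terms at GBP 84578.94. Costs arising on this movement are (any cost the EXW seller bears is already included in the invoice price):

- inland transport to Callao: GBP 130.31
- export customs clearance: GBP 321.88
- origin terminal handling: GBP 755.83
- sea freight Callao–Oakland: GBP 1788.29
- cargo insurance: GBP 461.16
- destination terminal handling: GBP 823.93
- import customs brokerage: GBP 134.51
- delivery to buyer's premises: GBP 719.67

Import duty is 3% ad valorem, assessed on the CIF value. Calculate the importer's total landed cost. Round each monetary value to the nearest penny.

Total landed cost: GBP 92355.61

EXW: the seller makes goods available at their premises; the buyer bears all onward costs.
CIF value = EXW price + inland to port + export clearance + origin terminal + freight + insurance = 84578.94 + 130.31 + 321.88 + 755.83 + 1788.29 + 461.16 = 88036.41
Import duty = 88036.41 × 3% = 2641.09
Buyer bears: inland to port 130.31 + export clearance 321.88 + origin terminal 755.83 + freight 1788.29 + insurance 461.16 + destination terminal 823.93 + brokerage 134.51 + delivery 719.67 + duty 2641.09 = 7776.67
Landed cost = invoice 84578.94 + 7776.67 = 92355.61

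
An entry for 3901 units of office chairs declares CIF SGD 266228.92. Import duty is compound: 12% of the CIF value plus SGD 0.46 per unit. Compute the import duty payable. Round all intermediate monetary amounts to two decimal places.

Import duty: SGD 33741.93

Ad valorem component: 266228.92 × 12% = 31947.47
Specific component: 3901 × 0.46 = 1794.46
Import duty = 31947.47 + 1794.46 = 33741.93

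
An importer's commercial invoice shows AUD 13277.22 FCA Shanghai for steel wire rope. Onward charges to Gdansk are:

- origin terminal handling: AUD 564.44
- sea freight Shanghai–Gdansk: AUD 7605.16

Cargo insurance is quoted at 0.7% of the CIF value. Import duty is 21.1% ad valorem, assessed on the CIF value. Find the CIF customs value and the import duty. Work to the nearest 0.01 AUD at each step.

CIF value: AUD 21598.01; import duty: AUD 4557.18

Let C be the CIF value. C = FCA price + pre-shipment costs + freight + 0.7% × C
C − 0.7% × C = 13277.22 + 564.44 + 7605.16
0.993 × C = 21446.82
C = 21446.82 / 0.993 = 21598.01
Insurance premium = 0.7% × 21598.01 = 151.19
Import duty = 21598.01 × 21.1% = 4557.18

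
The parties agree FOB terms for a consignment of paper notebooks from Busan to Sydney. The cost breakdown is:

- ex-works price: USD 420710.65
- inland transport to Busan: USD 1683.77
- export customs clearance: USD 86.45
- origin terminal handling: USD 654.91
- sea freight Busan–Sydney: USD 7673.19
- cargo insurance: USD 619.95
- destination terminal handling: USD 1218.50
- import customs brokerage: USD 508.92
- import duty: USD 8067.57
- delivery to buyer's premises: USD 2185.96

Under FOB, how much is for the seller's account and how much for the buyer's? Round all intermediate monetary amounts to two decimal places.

FOB: the seller bears costs until goods are on board at the origin port; the buyer bears freight, insurance and all costs thereafter.
Seller's account: goods 420710.65 + inland to port 1683.77 + export clearance 86.45 + origin terminal 654.91 = 423135.78
Buyer's account: freight 7673.19 + insurance 619.95 + destination terminal 1218.50 + brokerage 508.92 + duty 8067.57 + delivery 2185.96 = 20274.09

Seller: USD 423135.78; buyer: USD 20274.09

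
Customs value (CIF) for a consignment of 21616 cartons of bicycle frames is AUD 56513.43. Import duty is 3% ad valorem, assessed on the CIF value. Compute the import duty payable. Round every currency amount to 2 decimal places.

Import duty = 56513.43 × 3% = 1695.40

Import duty: AUD 1695.40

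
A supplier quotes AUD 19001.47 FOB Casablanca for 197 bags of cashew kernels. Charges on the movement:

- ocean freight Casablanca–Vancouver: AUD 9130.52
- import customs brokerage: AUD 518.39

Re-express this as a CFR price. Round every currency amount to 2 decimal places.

Not relevant to the conversion: brokerage — on the buyer under both terms; not part of either seller's price.
From FOB to CFR, the seller additionally bears: freight.
CFR price = 19001.47 + 9130.52 = 28131.99

CFR price: AUD 28131.99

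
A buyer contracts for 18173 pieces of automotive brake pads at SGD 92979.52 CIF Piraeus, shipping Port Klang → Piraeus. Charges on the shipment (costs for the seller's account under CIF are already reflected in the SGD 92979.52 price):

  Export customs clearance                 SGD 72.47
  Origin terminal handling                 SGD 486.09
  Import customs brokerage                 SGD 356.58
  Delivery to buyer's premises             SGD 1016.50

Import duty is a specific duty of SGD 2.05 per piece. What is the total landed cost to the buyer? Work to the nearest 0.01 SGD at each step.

CIF: the seller pays costs through ocean freight and marine insurance to the destination port.
Already in the invoice (seller's account under CIF): export clearance, origin terminal — exclude.
The CIF price already equals the CIF value: 92979.52
Import duty = 18173 × 2.05 = 37254.65
Buyer bears: brokerage 356.58 + delivery 1016.50 + duty 37254.65 = 38627.73
Landed cost = invoice 92979.52 + 38627.73 = 131607.25

Total landed cost: SGD 131607.25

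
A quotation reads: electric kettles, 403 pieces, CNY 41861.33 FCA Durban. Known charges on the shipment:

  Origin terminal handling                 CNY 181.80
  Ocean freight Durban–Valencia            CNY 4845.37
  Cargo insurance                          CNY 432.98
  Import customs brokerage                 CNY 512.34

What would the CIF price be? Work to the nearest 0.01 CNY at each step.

CIF price: CNY 47321.48

Not relevant to the conversion: brokerage — on the buyer under both terms; not part of either seller's price.
From FCA to CIF, the seller additionally bears: origin terminal, freight, insurance.
CIF price = 41861.33 + 181.80 + 4845.37 + 432.98 = 47321.48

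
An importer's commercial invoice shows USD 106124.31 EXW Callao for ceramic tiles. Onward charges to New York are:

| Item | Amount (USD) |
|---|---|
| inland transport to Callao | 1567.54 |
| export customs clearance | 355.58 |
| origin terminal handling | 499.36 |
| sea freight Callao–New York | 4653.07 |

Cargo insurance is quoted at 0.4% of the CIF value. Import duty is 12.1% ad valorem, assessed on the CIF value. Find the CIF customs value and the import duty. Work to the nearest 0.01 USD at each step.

CIF value: USD 113654.48; import duty: USD 13752.19

Let C be the CIF value. C = EXW price + pre-shipment costs + freight + 0.4% × C
C − 0.4% × C = 106124.31 + 1567.54 + 355.58 + 499.36 + 4653.07
0.996 × C = 113199.86
C = 113199.86 / 0.996 = 113654.48
Insurance premium = 0.4% × 113654.48 = 454.62
Import duty = 113654.48 × 12.1% = 13752.19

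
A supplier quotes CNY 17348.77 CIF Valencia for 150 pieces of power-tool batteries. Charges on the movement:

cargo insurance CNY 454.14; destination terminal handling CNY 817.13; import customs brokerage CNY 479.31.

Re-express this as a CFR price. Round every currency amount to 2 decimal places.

Not relevant to the conversion: brokerage, destination terminal — on the buyer under both terms; not part of either seller's price.
From CIF to CFR, the seller no longer bears: insurance.
CFR price = 17348.77 − 454.14 = 16894.63

CFR price: CNY 16894.63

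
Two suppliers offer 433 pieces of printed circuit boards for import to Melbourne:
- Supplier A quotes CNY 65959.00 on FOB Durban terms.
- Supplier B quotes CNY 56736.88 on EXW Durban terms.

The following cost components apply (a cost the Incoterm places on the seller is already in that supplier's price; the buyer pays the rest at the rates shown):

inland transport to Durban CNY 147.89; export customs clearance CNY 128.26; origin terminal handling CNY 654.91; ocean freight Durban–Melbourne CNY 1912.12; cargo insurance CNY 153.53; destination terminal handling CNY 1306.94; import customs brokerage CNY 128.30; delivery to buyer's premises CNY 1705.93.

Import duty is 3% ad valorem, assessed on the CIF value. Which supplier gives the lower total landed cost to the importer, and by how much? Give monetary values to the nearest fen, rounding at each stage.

Supplier A (FOB):
CIF value = FOB price + freight + insurance = 65959.00 + 1912.12 + 153.53 = 68024.65
Import duty = 68024.65 × 3% = 2040.74
Buyer bears (A): 1912.12 + 153.53 + 1306.94 + 128.30 + 1705.93 = 5206.82
Landed cost (A) = invoice 65959.00 + 5206.82 + duty 2040.74 = 73206.56
Supplier B (EXW):
CIF value = EXW price + inland to port + export clearance + origin terminal + freight + insurance = 56736.88 + 147.89 + 128.26 + 654.91 + 1912.12 + 153.53 = 59733.59
Import duty = 59733.59 × 3% = 1792.01
Buyer bears (B): 147.89 + 128.26 + 654.91 + 1912.12 + 153.53 + 1306.94 + 128.30 + 1705.93 = 6137.88
Landed cost (B) = invoice 56736.88 + 6137.88 + duty 1792.01 = 64666.77
Difference = |73206.56 − 64666.77| = 8539.79

Supplier B is cheaper by CNY 8539.79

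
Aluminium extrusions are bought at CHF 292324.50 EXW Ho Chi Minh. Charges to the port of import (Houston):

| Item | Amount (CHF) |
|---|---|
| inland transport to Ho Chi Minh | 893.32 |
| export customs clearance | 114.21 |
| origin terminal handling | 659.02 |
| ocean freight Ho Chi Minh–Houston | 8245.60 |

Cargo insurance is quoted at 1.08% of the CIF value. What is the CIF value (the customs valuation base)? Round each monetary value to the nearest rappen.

Let C be the CIF value. C = EXW price + pre-shipment costs + freight + 1.08% × C
C − 1.08% × C = 292324.50 + 893.32 + 114.21 + 659.02 + 8245.60
0.9892 × C = 302236.65
C = 302236.65 / 0.9892 = 305536.44
Insurance premium = 1.08% × 305536.44 = 3299.79

CIF value: CHF 305536.44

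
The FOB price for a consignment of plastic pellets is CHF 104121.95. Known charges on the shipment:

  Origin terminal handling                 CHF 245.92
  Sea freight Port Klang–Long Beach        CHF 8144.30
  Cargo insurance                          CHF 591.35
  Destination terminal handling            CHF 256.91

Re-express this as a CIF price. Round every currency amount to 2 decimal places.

Not relevant to the conversion: origin terminal — on the seller under both FOB and CIF; already in the FOB price and stays in the CIF price. destination terminal — on the buyer under both terms; not part of either seller's price.
From FOB to CIF, the seller additionally bears: freight, insurance.
CIF price = 104121.95 + 8144.30 + 591.35 = 112857.60

CIF price: CHF 112857.60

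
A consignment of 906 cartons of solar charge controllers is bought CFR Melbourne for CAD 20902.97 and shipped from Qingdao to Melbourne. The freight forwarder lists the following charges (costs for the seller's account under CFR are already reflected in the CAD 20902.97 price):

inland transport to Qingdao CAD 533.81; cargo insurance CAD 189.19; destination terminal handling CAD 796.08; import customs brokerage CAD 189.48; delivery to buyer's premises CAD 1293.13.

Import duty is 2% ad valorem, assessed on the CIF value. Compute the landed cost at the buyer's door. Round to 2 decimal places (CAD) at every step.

CFR: the seller pays costs through ocean freight to the destination port, but not insurance.
Already in the invoice (seller's account under CFR): inland to port — exclude.
CIF value = CFR price + insurance = 20902.97 + 189.19 = 21092.16
Import duty = 21092.16 × 2% = 421.84
Buyer bears: insurance 189.19 + destination terminal 796.08 + brokerage 189.48 + delivery 1293.13 + duty 421.84 = 2889.72
Landed cost = invoice 20902.97 + 2889.72 = 23792.69

Total landed cost: CAD 23792.69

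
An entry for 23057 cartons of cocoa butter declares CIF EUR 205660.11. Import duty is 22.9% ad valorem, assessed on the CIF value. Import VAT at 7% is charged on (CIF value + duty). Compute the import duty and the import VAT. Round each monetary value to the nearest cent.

Import duty: EUR 47096.17; import VAT: EUR 17692.94

Import duty = 205660.11 × 22.9% = 47096.17
VAT base = CIF + duty = 205660.11 + 47096.17 = 252756.28
Import VAT = 252756.28 × 7% = 17692.94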